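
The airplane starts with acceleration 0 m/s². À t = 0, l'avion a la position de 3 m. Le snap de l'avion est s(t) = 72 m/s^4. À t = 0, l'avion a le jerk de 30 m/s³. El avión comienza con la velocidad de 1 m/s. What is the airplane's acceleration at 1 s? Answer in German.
Ausgehend von dem Snap s(t) = 72, nehmen wir 2 Integrale. Mit ∫s(t)dt und Anwendung von j(0) = 30, finden wir j(t) = 72·t + 30. Die Stammfunktion von dem Ruck ist die Beschleunigung. Mit a(0) = 0 erhalten wir a(t) = 6·t·(6·t + 5). Aus der Gleichung für die Beschleunigung a(t) = 6·t·(6·t + 5), setzen wir t = 1 ein und erhalten a = 66.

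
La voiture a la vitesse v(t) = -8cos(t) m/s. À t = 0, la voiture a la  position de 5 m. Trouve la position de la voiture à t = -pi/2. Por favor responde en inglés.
We must find the antiderivative of our velocity equation v(t) = -8·cos(t) 1 time. The integral of velocity is position. Using x(0) = 5, we get x(t) = 5 - 8·sin(t). Using x(t) = 5 - 8·sin(t) and substituting t = -pi/2, we find x = 13.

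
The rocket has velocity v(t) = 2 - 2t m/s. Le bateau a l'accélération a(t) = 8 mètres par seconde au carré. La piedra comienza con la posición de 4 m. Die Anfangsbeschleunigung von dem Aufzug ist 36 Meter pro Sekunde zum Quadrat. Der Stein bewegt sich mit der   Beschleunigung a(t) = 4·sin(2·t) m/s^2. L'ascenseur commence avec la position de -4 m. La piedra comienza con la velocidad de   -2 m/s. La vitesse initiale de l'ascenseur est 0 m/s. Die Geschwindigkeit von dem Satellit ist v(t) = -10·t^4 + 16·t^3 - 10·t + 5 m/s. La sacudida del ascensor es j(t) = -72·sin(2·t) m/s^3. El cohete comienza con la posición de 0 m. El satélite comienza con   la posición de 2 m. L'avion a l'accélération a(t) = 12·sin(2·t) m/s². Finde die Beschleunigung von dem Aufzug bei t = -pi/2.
Um dies zu lösen, müssen wir 1 Integral unserer Gleichung für den Ruck j(t) = -72·sin(2·t) finden. Mit ∫j(t)dt und Anwendung von a(0) = 36, finden wir a(t) = 36·cos(2·t). Aus der Gleichung für die Beschleunigung a(t) = 36·cos(2·t), setzen wir t = -pi/2 ein und erhalten a = -36.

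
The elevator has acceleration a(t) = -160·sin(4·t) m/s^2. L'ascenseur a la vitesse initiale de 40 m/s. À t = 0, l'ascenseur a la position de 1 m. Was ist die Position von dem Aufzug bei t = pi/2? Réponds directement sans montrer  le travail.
Bei t = pi/2, x = 1.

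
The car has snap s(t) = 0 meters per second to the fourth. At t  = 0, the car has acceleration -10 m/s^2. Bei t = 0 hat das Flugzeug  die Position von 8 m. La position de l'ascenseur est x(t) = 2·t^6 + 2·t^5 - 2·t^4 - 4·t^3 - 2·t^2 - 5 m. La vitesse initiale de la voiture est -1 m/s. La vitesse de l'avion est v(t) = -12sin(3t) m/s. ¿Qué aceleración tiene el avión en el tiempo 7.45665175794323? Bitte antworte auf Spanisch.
Para resolver esto, necesitamos tomar 1 derivada de nuestra ecuación de la velocidad v(t) = -12·sin(3·t). Tomando d/dt de v(t), encontramos a(t) = -36·cos(3·t). Tenemos la aceleración a(t) = -36·cos(3·t). Sustituyendo t = 7.45665175794323: a(7.45665175794323) = 33.4478373895840.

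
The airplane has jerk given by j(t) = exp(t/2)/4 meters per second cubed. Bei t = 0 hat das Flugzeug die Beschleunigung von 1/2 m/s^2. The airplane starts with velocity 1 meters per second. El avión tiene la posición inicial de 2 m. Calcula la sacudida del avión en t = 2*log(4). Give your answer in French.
En utilisant j(t) = exp(t/2)/4 et en substituant t = 2*log(4), nous trouvons j = 1.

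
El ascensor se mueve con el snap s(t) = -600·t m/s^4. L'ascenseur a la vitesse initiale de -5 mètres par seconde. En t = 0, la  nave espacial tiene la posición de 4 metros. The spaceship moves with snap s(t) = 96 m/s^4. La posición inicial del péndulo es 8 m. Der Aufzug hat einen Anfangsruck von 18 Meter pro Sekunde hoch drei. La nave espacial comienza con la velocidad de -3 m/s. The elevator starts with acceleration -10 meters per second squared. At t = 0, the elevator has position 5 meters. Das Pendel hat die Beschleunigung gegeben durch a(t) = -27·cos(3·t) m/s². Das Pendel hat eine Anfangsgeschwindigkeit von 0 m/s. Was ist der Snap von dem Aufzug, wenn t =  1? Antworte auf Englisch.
Using s(t) = -600·t and substituting t = 1, we find s = -600.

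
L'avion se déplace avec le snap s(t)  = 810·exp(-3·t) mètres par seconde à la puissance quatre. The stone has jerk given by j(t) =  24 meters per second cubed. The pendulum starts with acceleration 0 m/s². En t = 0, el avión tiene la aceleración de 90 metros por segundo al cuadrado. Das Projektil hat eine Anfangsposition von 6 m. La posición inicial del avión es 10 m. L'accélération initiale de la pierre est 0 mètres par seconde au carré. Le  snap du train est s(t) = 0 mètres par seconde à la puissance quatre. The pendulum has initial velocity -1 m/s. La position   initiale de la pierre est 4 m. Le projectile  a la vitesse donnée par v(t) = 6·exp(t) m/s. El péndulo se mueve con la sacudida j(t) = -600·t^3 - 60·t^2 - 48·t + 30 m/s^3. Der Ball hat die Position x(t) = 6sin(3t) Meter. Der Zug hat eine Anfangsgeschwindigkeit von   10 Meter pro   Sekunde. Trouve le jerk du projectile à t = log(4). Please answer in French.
Pour résoudre ceci, nous devons prendre 2 dérivées de notre équation de la vitesse v(t) = 6·exp(t). La dérivée de la vitesse donne l'accélération: a(t) = 6·exp(t). En dérivant l'accélération, nous obtenons le jerk: j(t) = 6·exp(t). Nous avons le jerk j(t) = 6·exp(t). En substituant t = log(4): j(log(4)) = 24.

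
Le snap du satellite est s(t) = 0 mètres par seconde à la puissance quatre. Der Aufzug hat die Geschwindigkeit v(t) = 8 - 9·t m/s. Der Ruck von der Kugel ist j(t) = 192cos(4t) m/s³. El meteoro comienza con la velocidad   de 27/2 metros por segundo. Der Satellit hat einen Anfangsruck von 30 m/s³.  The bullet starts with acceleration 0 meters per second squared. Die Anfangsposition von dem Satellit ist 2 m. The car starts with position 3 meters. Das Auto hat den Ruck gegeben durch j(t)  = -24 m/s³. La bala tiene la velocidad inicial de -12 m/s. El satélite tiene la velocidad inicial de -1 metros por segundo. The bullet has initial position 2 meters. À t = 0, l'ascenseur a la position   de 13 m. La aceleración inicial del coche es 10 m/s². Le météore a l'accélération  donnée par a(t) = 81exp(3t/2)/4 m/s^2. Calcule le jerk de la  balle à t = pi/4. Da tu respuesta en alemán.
Aus der Gleichung für den Ruck j(t) = 192·cos(4·t), setzen wir t = pi/4 ein und erhalten j = -192.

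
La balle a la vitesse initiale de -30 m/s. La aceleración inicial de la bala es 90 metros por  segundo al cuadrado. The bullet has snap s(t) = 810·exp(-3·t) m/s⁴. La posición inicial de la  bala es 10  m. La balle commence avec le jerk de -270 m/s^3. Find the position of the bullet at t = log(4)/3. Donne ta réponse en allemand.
Um dies zu lösen, müssen wir 4 Stammfunktionen unserer Gleichung für den Snap s(t) = 810·exp(-3·t) finden. Das Integral von dem Snap ist der Ruck. Mit j(0) = -270 erhalten wir j(t) = -270·exp(-3·t). Durch Integration von dem Ruck und Verwendung der Anfangsbedingung a(0) = 90, erhalten wir a(t) = 90·exp(-3·t). Die Stammfunktion von der Beschleunigung, mit v(0) = -30, ergibt die Geschwindigkeit: v(t) = -30·exp(-3·t). Mit ∫v(t)dt und Anwendung von x(0) = 10, finden wir x(t) = 10·exp(-3·t). Aus der Gleichung für die Position x(t) = 10·exp(-3·t), setzen wir t = log(4)/3 ein und erhalten x = 5/2.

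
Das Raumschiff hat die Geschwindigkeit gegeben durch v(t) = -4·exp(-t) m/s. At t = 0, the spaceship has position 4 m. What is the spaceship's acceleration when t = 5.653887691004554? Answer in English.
To solve this, we need to take 1 derivative of our velocity equation v(t) = -4·exp(-t). Taking d/dt of v(t), we find a(t) = 4·exp(-t). We have acceleration a(t) = 4·exp(-t). Substituting t = 5.653887691004554: a(5.653887691004554) = 0.0140154732171862.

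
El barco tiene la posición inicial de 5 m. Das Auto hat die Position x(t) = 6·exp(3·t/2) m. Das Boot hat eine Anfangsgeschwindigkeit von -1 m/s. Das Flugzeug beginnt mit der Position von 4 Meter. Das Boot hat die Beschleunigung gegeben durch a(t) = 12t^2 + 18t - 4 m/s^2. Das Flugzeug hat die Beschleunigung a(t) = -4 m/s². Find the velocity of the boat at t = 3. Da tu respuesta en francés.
Nous devons intégrer notre équation de l'accélération a(t) = 12·t^2 + 18·t - 4 1 fois. En intégrant l'accélération et en utilisant la condition initiale v(0) = -1, nous obtenons v(t) = 4·t^3 + 9·t^2 - 4·t - 1. Nous avons la vitesse v(t) = 4·t^3 + 9·t^2 - 4·t - 1. En substituant t = 3: v(3) = 176.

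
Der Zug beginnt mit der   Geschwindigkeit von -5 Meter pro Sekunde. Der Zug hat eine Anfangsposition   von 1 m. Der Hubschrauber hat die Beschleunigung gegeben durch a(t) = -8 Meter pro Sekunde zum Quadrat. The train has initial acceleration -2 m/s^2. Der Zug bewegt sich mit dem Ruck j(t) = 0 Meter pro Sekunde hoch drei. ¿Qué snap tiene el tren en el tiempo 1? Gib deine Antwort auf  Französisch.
Pour résoudre ceci, nous devons prendre 1 dérivée de notre équation du jerk j(t) = 0. La dérivée du jerk donne le snap: s(t) = 0. Nous avons le snap s(t) = 0. En substituant t = 1: s(1) = 0.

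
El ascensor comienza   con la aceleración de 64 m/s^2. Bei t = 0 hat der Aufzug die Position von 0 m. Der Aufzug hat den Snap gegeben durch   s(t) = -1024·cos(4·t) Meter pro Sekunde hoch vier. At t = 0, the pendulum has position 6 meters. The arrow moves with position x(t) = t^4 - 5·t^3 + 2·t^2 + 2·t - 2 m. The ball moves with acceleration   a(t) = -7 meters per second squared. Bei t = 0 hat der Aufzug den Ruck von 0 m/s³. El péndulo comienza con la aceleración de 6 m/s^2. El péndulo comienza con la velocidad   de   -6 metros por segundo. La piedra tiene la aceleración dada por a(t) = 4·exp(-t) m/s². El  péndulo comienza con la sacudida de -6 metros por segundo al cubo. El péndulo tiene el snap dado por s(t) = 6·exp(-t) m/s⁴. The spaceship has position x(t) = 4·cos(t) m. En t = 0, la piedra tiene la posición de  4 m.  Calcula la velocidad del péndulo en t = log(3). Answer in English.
Starting from snap s(t) = 6·exp(-t), we take 3 integrals. Finding the integral of s(t) and using j(0) = -6: j(t) = -6·exp(-t). Finding the antiderivative of j(t) and using a(0) = 6: a(t) = 6·exp(-t). The integral of acceleration is velocity. Using v(0) = -6, we get v(t) = -6·exp(-t). From the given velocity equation v(t) = -6·exp(-t), we substitute t = log(3) to get v = -2.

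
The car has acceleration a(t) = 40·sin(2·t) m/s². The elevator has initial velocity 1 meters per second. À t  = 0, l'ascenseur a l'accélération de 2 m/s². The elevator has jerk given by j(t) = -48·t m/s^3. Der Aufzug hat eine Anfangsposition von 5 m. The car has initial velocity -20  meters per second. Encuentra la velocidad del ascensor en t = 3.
Necesitamos integrar nuestra ecuación de la sacudida j(t) = -48·t 2 veces. Tomando ∫j(t)dt y aplicando a(0) = 2, encontramos a(t) = 2 - 24·t^2. La antiderivada de la aceleración es la velocidad. Usando v(0) = 1, obtenemos v(t) = -8·t^3 + 2·t + 1. Usando v(t) = -8·t^3 + 2·t + 1 y sustituyendo t = 3, encontramos v = -209.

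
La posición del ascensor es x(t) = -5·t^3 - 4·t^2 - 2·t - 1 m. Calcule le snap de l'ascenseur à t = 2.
En partant de la position x(t) = -5·t^3 - 4·t^2 - 2·t - 1, nous prenons 4 dérivées. En prenant d/dt de x(t), nous trouvons v(t) = -15·t^2 - 8·t - 2. En prenant d/dt de v(t), nous trouvons a(t) = -30·t - 8. En prenant d/dt de a(t), nous trouvons j(t) = -30. La dérivée du jerk donne le snap: s(t) = 0. De l'équation du snap s(t) = 0, nous substituons t = 2 pour obtenir s = 0.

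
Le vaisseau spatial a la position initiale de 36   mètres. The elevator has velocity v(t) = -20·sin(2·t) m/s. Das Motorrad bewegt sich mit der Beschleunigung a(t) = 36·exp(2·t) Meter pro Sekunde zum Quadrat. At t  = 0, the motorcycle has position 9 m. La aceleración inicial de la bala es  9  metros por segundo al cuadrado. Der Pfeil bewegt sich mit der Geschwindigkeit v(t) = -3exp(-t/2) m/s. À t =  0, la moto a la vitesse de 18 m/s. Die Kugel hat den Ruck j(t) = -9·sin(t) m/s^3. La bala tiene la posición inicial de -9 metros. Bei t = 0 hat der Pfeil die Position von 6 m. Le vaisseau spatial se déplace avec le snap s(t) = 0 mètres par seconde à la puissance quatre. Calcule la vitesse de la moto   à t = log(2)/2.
Nous devons trouver la primitive de notre équation de l'accélération a(t) = 36·exp(2·t) 1 fois. La primitive de l'accélération est la vitesse. En utilisant v(0) = 18, nous obtenons v(t) = 18·exp(2·t). De l'équation de la vitesse v(t) = 18·exp(2·t), nous substituons t = log(2)/2 pour obtenir v = 36.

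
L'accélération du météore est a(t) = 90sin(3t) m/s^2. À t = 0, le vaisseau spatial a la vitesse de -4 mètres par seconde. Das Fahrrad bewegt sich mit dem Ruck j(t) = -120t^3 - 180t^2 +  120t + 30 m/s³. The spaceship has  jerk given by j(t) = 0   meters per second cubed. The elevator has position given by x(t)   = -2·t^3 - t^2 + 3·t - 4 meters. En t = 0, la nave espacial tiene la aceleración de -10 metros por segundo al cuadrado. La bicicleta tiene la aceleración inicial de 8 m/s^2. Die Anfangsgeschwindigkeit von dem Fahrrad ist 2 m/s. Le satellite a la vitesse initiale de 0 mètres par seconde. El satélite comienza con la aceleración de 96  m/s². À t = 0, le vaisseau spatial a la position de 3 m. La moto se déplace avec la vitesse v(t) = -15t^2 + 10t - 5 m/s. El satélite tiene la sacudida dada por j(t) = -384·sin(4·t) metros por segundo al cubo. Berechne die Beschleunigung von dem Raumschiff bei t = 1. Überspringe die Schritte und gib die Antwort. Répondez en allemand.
Die Beschleunigung bei t = 1 ist a = -10.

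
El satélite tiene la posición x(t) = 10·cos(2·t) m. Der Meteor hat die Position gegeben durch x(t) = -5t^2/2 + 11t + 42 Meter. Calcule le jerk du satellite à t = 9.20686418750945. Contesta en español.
Partiendo de la posición x(t) = 10·cos(2·t), tomamos 3 derivadas. Tomando d/dt de x(t), encontramos v(t) = -20·sin(2·t). La derivada de la velocidad da la aceleración: a(t) = -40·cos(2·t). Derivando la aceleración, obtenemos la sacudida: j(t) = 80·sin(2·t). De la ecuación de la sacudida j(t) = 80·sin(2·t), sustituimos t = 9.20686418750945 para obtener j = -33.7728587304434.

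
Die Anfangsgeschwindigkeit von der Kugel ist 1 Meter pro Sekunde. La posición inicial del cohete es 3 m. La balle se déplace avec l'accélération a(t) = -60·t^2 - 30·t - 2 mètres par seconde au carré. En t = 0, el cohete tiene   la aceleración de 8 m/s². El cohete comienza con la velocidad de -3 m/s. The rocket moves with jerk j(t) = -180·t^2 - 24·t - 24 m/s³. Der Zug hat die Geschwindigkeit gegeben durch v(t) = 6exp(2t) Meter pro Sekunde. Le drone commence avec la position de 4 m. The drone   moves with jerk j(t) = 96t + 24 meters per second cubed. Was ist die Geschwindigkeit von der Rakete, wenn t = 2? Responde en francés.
Nous devons trouver la primitive de notre équation du jerk j(t) = -180·t^2 - 24·t - 24 2 fois. La primitive du jerk est l'accélération. En utilisant a(0) = 8, nous obtenons a(t) = -60·t^3 - 12·t^2 - 24·t + 8. L'intégrale de l'accélération, avec v(0) = -3, donne la vitesse: v(t) = -15·t^4 - 4·t^3 - 12·t^2 + 8·t - 3. De l'équation de la vitesse v(t) = -15·t^4 - 4·t^3 - 12·t^2 + 8·t - 3, nous substituons t = 2 pour obtenir v = -307.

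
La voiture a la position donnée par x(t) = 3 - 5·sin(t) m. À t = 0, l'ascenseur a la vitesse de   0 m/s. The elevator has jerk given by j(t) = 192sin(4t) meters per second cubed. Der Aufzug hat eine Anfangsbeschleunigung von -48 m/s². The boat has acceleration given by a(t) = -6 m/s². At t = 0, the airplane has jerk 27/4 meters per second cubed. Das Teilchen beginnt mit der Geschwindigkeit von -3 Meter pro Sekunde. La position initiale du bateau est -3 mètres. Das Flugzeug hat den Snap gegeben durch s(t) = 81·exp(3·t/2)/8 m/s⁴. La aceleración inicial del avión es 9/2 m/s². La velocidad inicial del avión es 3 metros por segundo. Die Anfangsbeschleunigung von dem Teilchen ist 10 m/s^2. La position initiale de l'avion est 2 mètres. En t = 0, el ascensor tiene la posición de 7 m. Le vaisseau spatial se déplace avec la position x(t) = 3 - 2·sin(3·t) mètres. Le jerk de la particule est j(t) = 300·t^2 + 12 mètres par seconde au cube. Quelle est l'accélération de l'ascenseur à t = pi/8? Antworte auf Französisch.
Nous devons trouver l'intégrale de notre équation du jerk j(t) = 192·sin(4·t) 1 fois. L'intégrale du jerk, avec a(0) = -48, donne l'accélération: a(t) = -48·cos(4·t). Nous avons l'accélération a(t) = -48·cos(4·t). En substituant t = pi/8: a(pi/8) = 0.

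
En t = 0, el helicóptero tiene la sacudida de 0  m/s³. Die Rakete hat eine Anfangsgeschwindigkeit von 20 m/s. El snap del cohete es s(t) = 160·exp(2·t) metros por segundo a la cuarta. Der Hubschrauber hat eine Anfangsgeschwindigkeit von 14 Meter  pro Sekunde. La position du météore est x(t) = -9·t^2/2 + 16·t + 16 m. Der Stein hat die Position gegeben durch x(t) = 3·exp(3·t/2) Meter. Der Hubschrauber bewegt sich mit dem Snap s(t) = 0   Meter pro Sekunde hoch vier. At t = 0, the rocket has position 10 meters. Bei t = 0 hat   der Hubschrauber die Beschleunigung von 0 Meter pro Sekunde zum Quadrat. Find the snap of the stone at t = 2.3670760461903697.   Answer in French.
En partant de la position x(t) = 3·exp(3·t/2), nous prenons 4 dérivées. En prenant d/dt de x(t), nous trouvons v(t) = 9·exp(3·t/2)/2. En dérivant la vitesse, nous obtenons l'accélération: a(t) = 27·exp(3·t/2)/4. En prenant d/dt de a(t), nous trouvons j(t) = 81·exp(3·t/2)/8. En dérivant le jerk, nous obtenons le snap: s(t) = 243·exp(3·t/2)/16. De l'équation du snap s(t) = 243·exp(3·t/2)/16, nous substituons t = 2.3670760461903697 pour obtenir s = 529.052034220287.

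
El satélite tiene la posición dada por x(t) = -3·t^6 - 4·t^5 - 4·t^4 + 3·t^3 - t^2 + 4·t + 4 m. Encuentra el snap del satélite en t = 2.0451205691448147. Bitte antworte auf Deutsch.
Um dies zu lösen, müssen wir 4 Ableitungen unserer Gleichung für die Position x(t) = -3·t^6 - 4·t^5 - 4·t^4 + 3·t^3 - t^2 + 4·t + 4 nehmen. Mit d/dt von x(t) finden wir v(t) = -18·t^5 - 20·t^4 - 16·t^3 + 9·t^2 - 2·t + 4. Durch Ableiten von der Geschwindigkeit erhalten wir die Beschleunigung: a(t) = -90·t^4 - 80·t^3 - 48·t^2 + 18·t - 2. Mit d/dt von a(t) finden wir j(t) = -360·t^3 - 240·t^2 - 96·t + 18. Mit d/dt von j(t) finden wir s(t) = -1080·t^2 - 480·t - 96. Wir haben den Snap s(t) = -1080·t^2 - 480·t - 96. Durch Einsetzen von t = 2.0451205691448147: s(2.0451205691448147) = -5594.77746691586.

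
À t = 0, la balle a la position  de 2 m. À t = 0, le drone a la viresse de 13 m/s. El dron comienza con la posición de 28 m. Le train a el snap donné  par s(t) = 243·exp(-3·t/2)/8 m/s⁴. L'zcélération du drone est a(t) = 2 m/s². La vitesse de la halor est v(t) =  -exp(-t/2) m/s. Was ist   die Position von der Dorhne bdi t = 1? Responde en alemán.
Wir müssen das Integral unserer Gleichung für die Beschleunigung a(t) = 2 2-mal finden. Die Stammfunktion von der Beschleunigung ist die Geschwindigkeit. Mit v(0) = 13 erhalten wir v(t) = 2·t + 13. Die Stammfunktion von der Geschwindigkeit, mit x(0) = 28, ergibt die Position: x(t) = t^2 + 13·t + 28. Wir haben die Position x(t) = t^2 + 13·t + 28. Durch Einsetzen von t = 1: x(1) = 42.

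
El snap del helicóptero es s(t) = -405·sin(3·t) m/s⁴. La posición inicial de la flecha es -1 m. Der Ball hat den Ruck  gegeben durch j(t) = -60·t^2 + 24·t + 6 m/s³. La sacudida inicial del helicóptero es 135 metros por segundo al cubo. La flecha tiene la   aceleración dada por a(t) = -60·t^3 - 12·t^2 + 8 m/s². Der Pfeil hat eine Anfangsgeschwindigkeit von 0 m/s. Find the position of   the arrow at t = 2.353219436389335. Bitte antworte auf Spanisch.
Partiendo de la aceleración a(t) = -60·t^3 - 12·t^2 + 8, tomamos 2 integrales. Integrando la aceleración y usando la condición inicial v(0) = 0, obtenemos v(t) = t·(-15·t^3 - 4·t^2 + 8). Tomando ∫v(t)dt y aplicando x(0) = -1, encontramos x(t) = -3·t^5 - t^4 + 4·t^2 - 1. Usando x(t) = -3·t^5 - t^4 + 4·t^2 - 1 y sustituyendo t = 2.353219436389335, encontramos x = -226.002689751817.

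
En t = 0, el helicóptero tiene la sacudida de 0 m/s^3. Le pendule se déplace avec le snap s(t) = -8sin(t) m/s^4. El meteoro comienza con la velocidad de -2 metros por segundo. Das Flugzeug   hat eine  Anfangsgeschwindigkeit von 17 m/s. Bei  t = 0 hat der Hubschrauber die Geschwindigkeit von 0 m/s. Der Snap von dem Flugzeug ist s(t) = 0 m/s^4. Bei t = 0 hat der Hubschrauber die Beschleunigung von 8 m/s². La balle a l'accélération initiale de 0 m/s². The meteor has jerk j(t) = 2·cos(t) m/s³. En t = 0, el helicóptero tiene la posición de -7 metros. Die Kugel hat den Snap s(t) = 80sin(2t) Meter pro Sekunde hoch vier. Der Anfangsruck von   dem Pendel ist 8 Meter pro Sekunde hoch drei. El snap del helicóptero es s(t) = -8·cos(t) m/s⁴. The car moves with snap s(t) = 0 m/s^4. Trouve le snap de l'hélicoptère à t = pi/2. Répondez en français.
En utilisant s(t) = -8·cos(t) et en substituant t = pi/2, nous trouvons s = 0.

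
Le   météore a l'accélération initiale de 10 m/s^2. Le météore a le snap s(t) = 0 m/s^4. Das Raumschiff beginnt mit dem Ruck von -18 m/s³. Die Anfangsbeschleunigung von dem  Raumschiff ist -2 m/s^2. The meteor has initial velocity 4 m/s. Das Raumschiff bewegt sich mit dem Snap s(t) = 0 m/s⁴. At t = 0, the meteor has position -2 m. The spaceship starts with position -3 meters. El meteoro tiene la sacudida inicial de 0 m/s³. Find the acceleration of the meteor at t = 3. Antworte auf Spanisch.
Para resolver esto, necesitamos tomar 2 integrales de nuestra ecuación del snap s(t) = 0. La antiderivada del snap, con j(0) = 0, da la sacudida: j(t) = 0. Tomando ∫j(t)dt y aplicando a(0) = 10, encontramos a(t) = 10. De la ecuación de la aceleración a(t) = 10, sustituimos t = 3 para obtener a = 10.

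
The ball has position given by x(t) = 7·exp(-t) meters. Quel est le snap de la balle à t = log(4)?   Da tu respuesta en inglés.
We must differentiate our position equation x(t) = 7·exp(-t) 4 times. Differentiating position, we get velocity: v(t) = -7·exp(-t). Taking d/dt of v(t), we find a(t) = 7·exp(-t). Taking d/dt of a(t), we find j(t) = -7·exp(-t). The derivative of jerk gives snap: s(t) = 7·exp(-t). We have snap s(t) = 7·exp(-t). Substituting t = log(4): s(log(4)) = 7/4.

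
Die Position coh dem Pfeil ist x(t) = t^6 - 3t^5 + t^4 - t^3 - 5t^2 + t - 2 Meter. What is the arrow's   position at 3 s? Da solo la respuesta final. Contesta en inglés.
At t = 3, x = 10.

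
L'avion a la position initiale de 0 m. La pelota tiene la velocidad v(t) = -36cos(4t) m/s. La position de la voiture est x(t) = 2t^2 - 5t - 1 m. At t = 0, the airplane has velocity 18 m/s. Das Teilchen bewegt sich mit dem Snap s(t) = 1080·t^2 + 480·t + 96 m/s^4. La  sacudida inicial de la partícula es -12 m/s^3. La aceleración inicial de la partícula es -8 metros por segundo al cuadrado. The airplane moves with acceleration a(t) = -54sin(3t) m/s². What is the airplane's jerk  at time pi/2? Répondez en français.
Nous devons dériver notre équation de l'accélération a(t) = -54·sin(3·t) 1 fois. La dérivée de l'accélération donne le jerk: j(t) = -162·cos(3·t). En utilisant j(t) = -162·cos(3·t) et en substituant t = pi/2, nous trouvons j = 0.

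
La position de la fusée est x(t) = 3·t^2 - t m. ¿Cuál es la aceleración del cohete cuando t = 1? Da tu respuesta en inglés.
Starting from position x(t) = 3·t^2 - t, we take 2 derivatives. Taking d/dt of x(t), we find v(t) = 6·t - 1. Differentiating velocity, we get acceleration: a(t) = 6. Using a(t) = 6 and substituting t = 1, we find a = 6.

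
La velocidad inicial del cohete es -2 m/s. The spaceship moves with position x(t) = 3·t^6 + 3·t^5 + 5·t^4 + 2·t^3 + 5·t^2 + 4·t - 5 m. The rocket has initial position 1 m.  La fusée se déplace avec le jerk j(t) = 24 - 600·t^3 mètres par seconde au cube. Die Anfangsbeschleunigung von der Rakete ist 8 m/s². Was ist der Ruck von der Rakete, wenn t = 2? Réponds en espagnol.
De la ecuación de la sacudida j(t) = 24 - 600·t^3, sustituimos t = 2 para obtener j = -4776.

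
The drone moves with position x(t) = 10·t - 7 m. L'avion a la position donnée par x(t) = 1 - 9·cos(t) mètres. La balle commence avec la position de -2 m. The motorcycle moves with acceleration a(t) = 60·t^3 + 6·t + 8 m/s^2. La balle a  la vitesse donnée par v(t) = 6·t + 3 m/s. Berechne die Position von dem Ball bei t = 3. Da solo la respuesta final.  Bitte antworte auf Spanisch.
La respuesta es 34.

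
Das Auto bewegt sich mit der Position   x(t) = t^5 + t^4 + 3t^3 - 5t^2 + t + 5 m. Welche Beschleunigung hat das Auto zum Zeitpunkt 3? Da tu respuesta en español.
Debemos derivar nuestra ecuación de la posición x(t) = t^5 + t^4 + 3·t^3 - 5·t^2 + t + 5 2 veces. Derivando la posición, obtenemos la velocidad: v(t) = 5·t^4 + 4·t^3 + 9·t^2 - 10·t + 1. Tomando d/dt de v(t), encontramos a(t) = 20·t^3 + 12·t^2 + 18·t - 10. De la ecuación de la aceleración a(t) = 20·t^3 + 12·t^2 + 18·t - 10, sustituimos t = 3 para obtener a = 692.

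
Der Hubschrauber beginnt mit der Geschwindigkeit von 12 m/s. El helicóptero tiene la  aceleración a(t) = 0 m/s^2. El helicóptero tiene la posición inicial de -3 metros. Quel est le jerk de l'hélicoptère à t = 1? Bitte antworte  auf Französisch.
Nous devons dériver notre équation de l'accélération a(t) = 0 1 fois. La dérivée de l'accélération donne le jerk: j(t) = 0. De l'équation du jerk j(t) = 0, nous substituons t = 1 pour obtenir j = 0.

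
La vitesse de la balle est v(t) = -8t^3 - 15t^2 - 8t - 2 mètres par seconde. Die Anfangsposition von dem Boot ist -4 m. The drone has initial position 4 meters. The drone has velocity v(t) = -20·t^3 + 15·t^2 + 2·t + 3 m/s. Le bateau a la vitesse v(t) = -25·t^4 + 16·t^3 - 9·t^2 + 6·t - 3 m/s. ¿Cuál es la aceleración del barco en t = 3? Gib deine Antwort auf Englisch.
We must differentiate our velocity equation v(t) = -25·t^4 + 16·t^3 - 9·t^2 + 6·t - 3 1 time. The derivative of velocity gives acceleration: a(t) = -100·t^3 + 48·t^2 - 18·t + 6. We have acceleration a(t) = -100·t^3 + 48·t^2 - 18·t + 6. Substituting t = 3: a(3) = -2316.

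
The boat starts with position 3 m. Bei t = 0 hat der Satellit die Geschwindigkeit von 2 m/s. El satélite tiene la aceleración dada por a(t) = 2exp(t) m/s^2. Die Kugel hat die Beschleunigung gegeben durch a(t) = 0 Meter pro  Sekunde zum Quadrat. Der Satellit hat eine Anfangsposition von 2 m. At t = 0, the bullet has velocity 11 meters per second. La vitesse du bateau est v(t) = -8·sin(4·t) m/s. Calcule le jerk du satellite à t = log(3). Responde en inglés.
Starting from acceleration a(t) = 2·exp(t), we take 1 derivative. The derivative of acceleration gives jerk: j(t) = 2·exp(t). We have jerk j(t) = 2·exp(t). Substituting t = log(3): j(log(3)) = 6.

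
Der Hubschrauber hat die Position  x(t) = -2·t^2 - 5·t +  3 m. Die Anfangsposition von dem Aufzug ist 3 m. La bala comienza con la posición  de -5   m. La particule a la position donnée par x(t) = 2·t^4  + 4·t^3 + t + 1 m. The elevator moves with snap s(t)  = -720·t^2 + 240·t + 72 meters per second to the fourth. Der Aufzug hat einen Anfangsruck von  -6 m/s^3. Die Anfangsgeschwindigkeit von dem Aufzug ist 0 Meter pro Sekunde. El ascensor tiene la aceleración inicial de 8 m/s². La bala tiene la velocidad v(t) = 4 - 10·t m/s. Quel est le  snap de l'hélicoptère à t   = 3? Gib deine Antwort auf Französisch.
En partant de la position x(t) = -2·t^2 - 5·t + 3, nous prenons 4 dérivées. En dérivant la position, nous obtenons la vitesse: v(t) = -4·t - 5. La dérivée de la vitesse donne l'accélération: a(t) = -4. En prenant d/dt de a(t), nous trouvons j(t) = 0. En prenant d/dt de j(t), nous trouvons s(t) = 0. De l'équation du snap s(t) = 0, nous substituons t = 3 pour obtenir s = 0.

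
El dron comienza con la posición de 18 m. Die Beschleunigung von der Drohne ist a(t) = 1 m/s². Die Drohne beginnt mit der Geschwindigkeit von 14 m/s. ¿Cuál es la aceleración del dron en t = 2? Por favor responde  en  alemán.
Wir haben die Beschleunigung a(t) = 1. Durch Einsetzen von t = 2: a(2) = 1.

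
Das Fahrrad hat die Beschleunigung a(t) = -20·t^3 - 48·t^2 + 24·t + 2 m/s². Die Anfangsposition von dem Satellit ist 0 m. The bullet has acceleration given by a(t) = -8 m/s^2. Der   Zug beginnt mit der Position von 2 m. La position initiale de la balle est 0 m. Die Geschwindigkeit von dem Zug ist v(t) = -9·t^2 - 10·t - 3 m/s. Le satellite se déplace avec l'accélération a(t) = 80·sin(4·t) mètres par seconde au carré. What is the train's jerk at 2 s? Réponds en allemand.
Wir müssen unsere Gleichung für die Geschwindigkeit v(t) = -9·t^2 - 10·t - 3 2-mal ableiten. Die Ableitung von der Geschwindigkeit ergibt die Beschleunigung: a(t) = -18·t - 10. Durch Ableiten von der Beschleunigung erhalten wir den Ruck: j(t) = -18. Mit j(t) = -18 und Einsetzen von t = 2, finden wir j = -18.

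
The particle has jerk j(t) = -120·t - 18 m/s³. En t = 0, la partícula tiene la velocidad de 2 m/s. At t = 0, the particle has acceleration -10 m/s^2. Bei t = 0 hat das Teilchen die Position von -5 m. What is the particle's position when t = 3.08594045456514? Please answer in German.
Um dies zu lösen, müssen wir 3 Stammfunktionen unserer Gleichung für den Ruck j(t) = -120·t - 18 finden. Die Stammfunktion von dem Ruck ist die Beschleunigung. Mit a(0) = -10 erhalten wir a(t) = -60·t^2 - 18·t - 10. Durch Integration von der Beschleunigung und Verwendung der Anfangsbedingung v(0) = 2, erhalten wir v(t) = -20·t^3 - 9·t^2 - 10·t + 2. Die Stammfunktion von der Geschwindigkeit, mit x(0) = -5, ergibt die Position: x(t) = -5·t^4 - 3·t^3 - 5·t^2 + 2·t - 5. Aus der Gleichung für die Position x(t) = -5·t^4 - 3·t^3 - 5·t^2 + 2·t - 5, setzen wir t = 3.08594045456514 ein und erhalten x = -588.046116153267.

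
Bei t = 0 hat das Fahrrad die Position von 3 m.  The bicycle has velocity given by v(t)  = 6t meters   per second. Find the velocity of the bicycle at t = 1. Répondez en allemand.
Mit v(t) = 6·t und Einsetzen von t = 1, finden wir v = 6.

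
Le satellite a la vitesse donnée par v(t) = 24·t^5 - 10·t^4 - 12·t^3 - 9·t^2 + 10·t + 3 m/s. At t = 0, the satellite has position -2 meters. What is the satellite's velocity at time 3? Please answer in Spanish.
Usando v(t) = 24·t^5 - 10·t^4 - 12·t^3 - 9·t^2 + 10·t + 3 y sustituyendo t = 3, encontramos v = 4650.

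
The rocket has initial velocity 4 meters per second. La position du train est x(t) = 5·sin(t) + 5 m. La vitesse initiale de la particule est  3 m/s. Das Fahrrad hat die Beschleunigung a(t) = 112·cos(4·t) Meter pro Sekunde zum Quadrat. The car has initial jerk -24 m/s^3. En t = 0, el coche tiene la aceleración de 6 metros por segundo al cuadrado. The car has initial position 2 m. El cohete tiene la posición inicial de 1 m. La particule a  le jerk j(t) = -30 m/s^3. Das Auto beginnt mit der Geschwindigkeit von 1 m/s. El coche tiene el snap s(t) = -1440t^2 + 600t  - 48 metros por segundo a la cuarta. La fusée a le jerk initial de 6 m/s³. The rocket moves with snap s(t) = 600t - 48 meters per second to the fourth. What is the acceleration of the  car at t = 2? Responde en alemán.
Wir müssen das Integral unserer Gleichung für den Snap s(t) = -1440·t^2 + 600·t - 48 2-mal finden. Mit ∫s(t)dt und Anwendung von j(0) = -24, finden wir j(t) = -480·t^3 + 300·t^2 - 48·t - 24. Durch Integration von dem Ruck und Verwendung der Anfangsbedingung a(0) = 6, erhalten wir a(t) = -120·t^4 + 100·t^3 - 24·t^2 - 24·t + 6. Wir haben die Beschleunigung a(t) = -120·t^4 + 100·t^3 - 24·t^2 - 24·t + 6. Durch Einsetzen von t = 2: a(2) = -1258.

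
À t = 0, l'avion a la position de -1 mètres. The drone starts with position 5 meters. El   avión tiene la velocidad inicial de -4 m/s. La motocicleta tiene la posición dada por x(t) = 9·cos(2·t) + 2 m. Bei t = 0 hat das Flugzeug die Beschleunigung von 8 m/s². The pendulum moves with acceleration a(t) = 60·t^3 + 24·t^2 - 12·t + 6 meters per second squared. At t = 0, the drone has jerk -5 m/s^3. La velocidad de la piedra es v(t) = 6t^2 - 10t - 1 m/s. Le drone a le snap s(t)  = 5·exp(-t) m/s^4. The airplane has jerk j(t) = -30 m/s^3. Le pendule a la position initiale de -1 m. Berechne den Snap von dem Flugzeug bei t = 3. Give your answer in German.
Um dies zu lösen, müssen wir 1 Ableitung unserer Gleichung für den Ruck j(t) = -30 nehmen. Die Ableitung von dem Ruck ergibt den Snap: s(t) = 0. Mit s(t) = 0 und Einsetzen von t = 3, finden wir s = 0.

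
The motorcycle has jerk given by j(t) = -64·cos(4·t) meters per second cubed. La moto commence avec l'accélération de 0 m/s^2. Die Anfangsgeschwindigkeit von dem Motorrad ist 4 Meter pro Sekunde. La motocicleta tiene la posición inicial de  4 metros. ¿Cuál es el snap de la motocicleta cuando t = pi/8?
Partiendo de la sacudida j(t) = -64·cos(4·t), tomamos 1 derivada. La derivada de la sacudida da el snap: s(t) = 256·sin(4·t). Usando s(t) = 256·sin(4·t) y sustituyendo t = pi/8, encontramos s = 256.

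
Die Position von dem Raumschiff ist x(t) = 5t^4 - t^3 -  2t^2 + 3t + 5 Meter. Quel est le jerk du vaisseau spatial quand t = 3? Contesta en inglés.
Starting from position x(t) = 5·t^4 - t^3 - 2·t^2 + 3·t + 5, we take 3 derivatives. Differentiating position, we get velocity: v(t) = 20·t^3 - 3·t^2 - 4·t + 3. Differentiating velocity, we get acceleration: a(t) = 60·t^2 - 6·t - 4. The derivative of acceleration gives jerk: j(t) = 120·t - 6. From the given jerk equation j(t) = 120·t - 6, we substitute t = 3 to get j = 354.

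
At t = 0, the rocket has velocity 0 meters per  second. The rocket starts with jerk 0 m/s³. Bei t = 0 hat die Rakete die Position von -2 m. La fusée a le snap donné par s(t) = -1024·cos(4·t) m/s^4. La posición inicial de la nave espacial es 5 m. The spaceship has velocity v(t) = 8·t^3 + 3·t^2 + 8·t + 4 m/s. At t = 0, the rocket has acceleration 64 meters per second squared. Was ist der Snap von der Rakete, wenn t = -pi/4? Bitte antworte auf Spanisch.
Tenemos el snap s(t) = -1024·cos(4·t). Sustituyendo t = -pi/4: s(-pi/4) = 1024.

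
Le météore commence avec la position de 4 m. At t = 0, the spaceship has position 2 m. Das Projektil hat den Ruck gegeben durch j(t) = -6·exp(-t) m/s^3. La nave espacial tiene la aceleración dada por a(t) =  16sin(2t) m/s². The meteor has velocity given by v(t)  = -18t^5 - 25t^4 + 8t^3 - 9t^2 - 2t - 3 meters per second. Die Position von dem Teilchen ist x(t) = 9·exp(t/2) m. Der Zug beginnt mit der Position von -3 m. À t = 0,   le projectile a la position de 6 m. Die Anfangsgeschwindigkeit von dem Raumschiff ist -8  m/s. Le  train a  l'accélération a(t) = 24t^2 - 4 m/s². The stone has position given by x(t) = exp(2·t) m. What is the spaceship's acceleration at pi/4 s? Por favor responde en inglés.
We have acceleration a(t) = 16·sin(2·t). Substituting t = pi/4: a(pi/4) = 16.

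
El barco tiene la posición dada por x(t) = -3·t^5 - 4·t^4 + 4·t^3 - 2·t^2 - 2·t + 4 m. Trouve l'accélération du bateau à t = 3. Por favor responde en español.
Partiendo de la posición x(t) = -3·t^5 - 4·t^4 + 4·t^3 - 2·t^2 - 2·t + 4, tomamos 2 derivadas. Tomando d/dt de x(t), encontramos v(t) = -15·t^4 - 16·t^3 + 12·t^2 - 4·t - 2. Tomando d/dt de v(t), encontramos a(t) = -60·t^3 - 48·t^2 + 24·t - 4. Usando a(t) = -60·t^3 - 48·t^2 + 24·t - 4 y sustituyendo t = 3, encontramos a = -1984.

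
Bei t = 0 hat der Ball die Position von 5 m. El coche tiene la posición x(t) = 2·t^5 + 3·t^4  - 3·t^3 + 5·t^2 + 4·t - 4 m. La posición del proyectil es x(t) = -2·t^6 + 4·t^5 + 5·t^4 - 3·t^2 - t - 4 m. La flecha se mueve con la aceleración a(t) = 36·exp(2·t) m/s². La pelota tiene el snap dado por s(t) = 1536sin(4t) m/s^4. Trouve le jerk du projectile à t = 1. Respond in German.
Wir müssen unsere Gleichung für die Position x(t) = -2·t^6 + 4·t^5 + 5·t^4 - 3·t^2 - t - 4 3-mal ableiten. Die Ableitung von der Position ergibt die Geschwindigkeit: v(t) = -12·t^5 + 20·t^4 + 20·t^3 - 6·t - 1. Durch Ableiten von der Geschwindigkeit erhalten wir die Beschleunigung: a(t) = -60·t^4 + 80·t^3 + 60·t^2 - 6. Die Ableitung von der Beschleunigung ergibt den Ruck: j(t) = -240·t^3 + 240·t^2 + 120·t. Wir haben den Ruck j(t) = -240·t^3 + 240·t^2 + 120·t. Durch Einsetzen von t = 1: j(1) = 120.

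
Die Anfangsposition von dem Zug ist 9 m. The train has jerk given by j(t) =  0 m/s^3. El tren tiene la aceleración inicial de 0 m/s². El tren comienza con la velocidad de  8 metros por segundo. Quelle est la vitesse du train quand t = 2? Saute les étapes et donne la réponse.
La vitesse à t = 2 est v = 8.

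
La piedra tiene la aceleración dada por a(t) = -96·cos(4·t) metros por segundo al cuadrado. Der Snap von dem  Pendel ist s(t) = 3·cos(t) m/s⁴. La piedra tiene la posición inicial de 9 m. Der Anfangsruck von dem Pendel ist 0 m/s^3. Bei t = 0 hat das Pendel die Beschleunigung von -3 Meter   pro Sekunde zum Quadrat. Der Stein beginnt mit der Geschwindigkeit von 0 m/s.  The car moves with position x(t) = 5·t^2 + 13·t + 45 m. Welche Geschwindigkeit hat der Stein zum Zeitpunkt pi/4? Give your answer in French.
Nous devons trouver la primitive de notre équation de l'accélération a(t) = -96·cos(4·t) 1 fois. L'intégrale de l'accélération est la vitesse. En utilisant v(0) = 0, nous obtenons v(t) = -24·sin(4·t). En utilisant v(t) = -24·sin(4·t) et en substituant t = pi/4, nous trouvons v = 0.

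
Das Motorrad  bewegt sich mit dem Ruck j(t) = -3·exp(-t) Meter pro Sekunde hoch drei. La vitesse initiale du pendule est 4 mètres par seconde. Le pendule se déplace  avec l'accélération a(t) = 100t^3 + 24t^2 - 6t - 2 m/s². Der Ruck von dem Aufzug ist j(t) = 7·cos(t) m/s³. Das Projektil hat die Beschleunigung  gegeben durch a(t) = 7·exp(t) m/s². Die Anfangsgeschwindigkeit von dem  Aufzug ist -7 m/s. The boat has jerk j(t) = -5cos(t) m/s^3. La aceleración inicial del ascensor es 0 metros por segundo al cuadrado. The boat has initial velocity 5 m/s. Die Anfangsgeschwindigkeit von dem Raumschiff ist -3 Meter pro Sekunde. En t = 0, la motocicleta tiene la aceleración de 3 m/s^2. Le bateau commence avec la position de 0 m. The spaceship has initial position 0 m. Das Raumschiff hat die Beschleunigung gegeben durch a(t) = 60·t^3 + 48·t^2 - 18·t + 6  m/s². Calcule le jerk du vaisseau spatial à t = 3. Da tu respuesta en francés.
Pour résoudre ceci, nous devons prendre 1 dérivée de notre équation de l'accélération a(t) = 60·t^3 + 48·t^2 - 18·t + 6. La dérivée de l'accélération donne le jerk: j(t) = 180·t^2 + 96·t - 18. Nous avons le jerk j(t) = 180·t^2 + 96·t - 18. En substituant t = 3: j(3) = 1890.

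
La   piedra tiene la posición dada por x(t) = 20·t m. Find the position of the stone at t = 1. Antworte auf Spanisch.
Usando x(t) = 20·t y sustituyendo t = 1, encontramos x = 20.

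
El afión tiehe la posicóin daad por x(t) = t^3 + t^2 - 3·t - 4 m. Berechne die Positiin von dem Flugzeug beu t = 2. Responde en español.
Tenemos la posición x(t) = t^3 + t^2 - 3·t - 4. Sustituyendo t = 2: x(2) = 2.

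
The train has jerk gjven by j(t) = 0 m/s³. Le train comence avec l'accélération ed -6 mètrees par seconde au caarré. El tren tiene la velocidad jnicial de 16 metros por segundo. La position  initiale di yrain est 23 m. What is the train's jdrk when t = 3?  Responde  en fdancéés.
Nous avons le jerk j(t) = 0. En substituant t = 3: j(3) = 0.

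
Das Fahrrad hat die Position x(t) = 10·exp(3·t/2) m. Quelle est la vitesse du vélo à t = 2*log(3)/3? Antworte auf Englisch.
We must differentiate our position equation x(t) = 10·exp(3·t/2) 1 time. Differentiating position, we get velocity: v(t) = 15·exp(3·t/2). We have velocity v(t) = 15·exp(3·t/2). Substituting t = 2*log(3)/3: v(2*log(3)/3) = 45.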